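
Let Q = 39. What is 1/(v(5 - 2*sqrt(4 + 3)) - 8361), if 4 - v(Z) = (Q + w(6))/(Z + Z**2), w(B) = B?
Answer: -65986/544173737 - 330*sqrt(7)/544173737 ≈ -0.00012286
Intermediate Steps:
v(Z) = 4 - 45/(Z + Z**2) (v(Z) = 4 - (39 + 6)/(Z + Z**2) = 4 - 45/(Z + Z**2))
1/(v(5 - 2*sqrt(4 + 3)) - 8361) = 1/((-45 + 4*(5 - 2*sqrt(4 + 3)) + 4*(5 - 2*sqrt(4 + 3))**2)/((5 - 2*sqrt(4 + 3))*(1 + (5 - 2*sqrt(4 + 3)))) - 8361) = 1/((-45 + 4*(5 - 2*sqrt(7)) + 4*(5 - 2*sqrt(7))**2)/((5 - 2*sqrt(7))*(1 + (5 - 2*sqrt(7)))) - 8361) = 1/((-45 + (20 - 8*sqrt(7)) + 4*(5 - 2*sqrt(7))**2)/((5 - 2*sqrt(7))*(6 - 2*sqrt(7))) - 8361) = 1/((-25 - 8*sqrt(7) + 4*(5 - 2*sqrt(7))**2)/((5 - 2*sqrt(7))*(6 - 2*sqrt(7))) - 8361) = 1/(-8361 + (-25 - 8*sqrt(7) + 4*(5 - 2*sqrt(7))**2)/((5 - 2*sqrt(7))*(6 - 2*sqrt(7))))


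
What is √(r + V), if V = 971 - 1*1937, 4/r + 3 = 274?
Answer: 83*I*√10298/271 ≈ 31.08*I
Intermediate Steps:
r = 4/271 (r = 4/(-3 + 274) = 4/271 ≈ 0.014760)
V = -966 (V = 971 - 1937 = -966)
√(r + V) = √(4/271 - 966) = √(-261782/271) = 83*I*√10298/271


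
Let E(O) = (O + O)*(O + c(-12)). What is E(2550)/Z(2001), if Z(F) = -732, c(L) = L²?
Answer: -1144950/61 ≈ -18770.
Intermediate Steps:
E(O) = 2*O*(144 + O) (E(O) = (O + O)*(O + (-12)²) = (2*O)*(O + 144) = (2*O)*(144 + O) = 2*O*(144 + O))
E(2550)/Z(2001) = (2*2550*(144 + 2550))/(-732) = (2*2550*2694)*(-1/732) = 13739400*(-1/732) = -1144950/61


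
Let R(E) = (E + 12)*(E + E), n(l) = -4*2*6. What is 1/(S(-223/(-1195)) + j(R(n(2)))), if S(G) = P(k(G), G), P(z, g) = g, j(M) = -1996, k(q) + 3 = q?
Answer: -1195/2384997 ≈ -0.00050105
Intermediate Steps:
k(q) = -3 + q
n(l) = -48 (n(l) = -8*6 = -48)
R(E) = 2*E*(12 + E) (R(E) = (12 + E)*(2*E) = 2*E*(12 + E))
S(G) = G
1/(S(-223/(-1195)) + j(R(n(2)))) = 1/(-223/(-1195) - 1996) = 1/(-223*(-1/1195) - 1996) = 1/(223/1195 - 1996) = 1/(-2384997/1195) = -1195/2384997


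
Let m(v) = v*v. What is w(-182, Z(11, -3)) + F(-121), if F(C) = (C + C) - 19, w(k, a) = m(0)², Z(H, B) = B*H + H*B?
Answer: -261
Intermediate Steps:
m(v) = v²
Z(H, B) = 2*B*H (Z(H, B) = B*H + B*H = 2*B*H)
w(k, a) = 0 (w(k, a) = (0²)² = 0² = 0)
F(C) = -19 + 2*C (F(C) = 2*C - 19 = -19 + 2*C)
w(-182, Z(11, -3)) + F(-121) = 0 + (-19 + 2*(-121)) = 0 + (-19 - 242) = 0 - 261 = -261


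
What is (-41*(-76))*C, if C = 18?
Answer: 56088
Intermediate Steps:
(-41*(-76))*C = -41*(-76)*18 = 3116*18 = 56088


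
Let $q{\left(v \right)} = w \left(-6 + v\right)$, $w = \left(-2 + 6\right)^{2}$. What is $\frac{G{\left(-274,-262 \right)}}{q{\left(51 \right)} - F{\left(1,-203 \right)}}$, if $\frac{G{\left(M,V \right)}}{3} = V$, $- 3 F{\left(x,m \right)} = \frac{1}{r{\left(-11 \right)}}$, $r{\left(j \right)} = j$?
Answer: $- \frac{25938}{23759} \approx -1.0917$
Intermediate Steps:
$F{\left(x,m \right)} = \frac{1}{33}$ ($F{\left(x,m \right)} = - \frac{1}{3 \left(-11\right)} = \left(- \frac{1}{3}\right) \left(- \frac{1}{11}\right) = \frac{1}{33}$)
$w = 16$ ($w = 4^{2} = 16$)
$q{\left(v \right)} = -96 + 16 v$ ($q{\left(v \right)} = 16 \left(-6 + v\right) = -96 + 16 v$)
$G{\left(M,V \right)} = 3 V$
$\frac{G{\left(-274,-262 \right)}}{q{\left(51 \right)} - F{\left(1,-203 \right)}} = \frac{3 \left(-262\right)}{\left(-96 + 16 \cdot 51\right) - \frac{1}{33}} = - \frac{786}{\left(-96 + 816\right) - \frac{1}{33}} = - \frac{786}{720 - \frac{1}{33}} = - \frac{786}{\frac{23759}{33}} = \left(-786\right) \frac{33}{23759} = - \frac{25938}{23759}$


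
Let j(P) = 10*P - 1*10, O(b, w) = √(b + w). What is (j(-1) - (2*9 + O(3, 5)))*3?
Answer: -114 - 6*√2 ≈ -122.49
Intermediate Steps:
j(P) = -10 + 10*P (j(P) = 10*P - 10 = -10 + 10*P)
(j(-1) - (2*9 + O(3, 5)))*3 = ((-10 + 10*(-1)) - (2*9 + √(3 + 5)))*3 = ((-10 - 10) - (18 + √8))*3 = (-20 - (18 + 2*√2))*3 = (-20 + (-18 - 2*√2))*3 = (-38 - 2*√2)*3 = -114 - 6*√2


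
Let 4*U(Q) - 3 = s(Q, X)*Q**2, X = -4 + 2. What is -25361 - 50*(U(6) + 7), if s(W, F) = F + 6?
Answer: -55097/2 ≈ -27549.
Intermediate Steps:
X = -2
s(W, F) = 6 + F
U(Q) = 3/4 + Q**2 (U(Q) = 3/4 + ((6 - 2)*Q**2)/4 = 3/4 + (4*Q**2)/4 = 3/4 + Q**2)
-25361 - 50*(U(6) + 7) = -25361 - 50*((3/4 + 6**2) + 7) = -25361 - 50*((3/4 + 36) + 7) = -25361 - 50*(147/4 + 7) = -25361 - 50*175/4 = -25361 - 4375/2 = -55097/2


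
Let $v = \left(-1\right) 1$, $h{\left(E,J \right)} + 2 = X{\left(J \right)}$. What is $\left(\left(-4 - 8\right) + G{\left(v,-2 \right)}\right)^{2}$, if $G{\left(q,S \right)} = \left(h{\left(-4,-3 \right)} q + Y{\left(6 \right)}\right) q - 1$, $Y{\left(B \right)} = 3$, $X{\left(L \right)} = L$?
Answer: $441$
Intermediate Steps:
$h{\left(E,J \right)} = -2 + J$
$v = -1$
$G{\left(q,S \right)} = -1 + q \left(3 - 5 q\right)$ ($G{\left(q,S \right)} = \left(\left(-2 - 3\right) q + 3\right) q - 1 = \left(- 5 q + 3\right) q - 1 = \left(3 - 5 q\right) q - 1 = q \left(3 - 5 q\right) - 1 = -1 + q \left(3 - 5 q\right)$)
$\left(\left(-4 - 8\right) + G{\left(v,-2 \right)}\right)^{2} = \left(\left(-4 - 8\right) - \left(4 + 5\right)\right)^{2} = \left(\left(-4 - 8\right) - 9\right)^{2} = \left(-12 - 9\right)^{2} = \left(-21\right)^{2} = 441$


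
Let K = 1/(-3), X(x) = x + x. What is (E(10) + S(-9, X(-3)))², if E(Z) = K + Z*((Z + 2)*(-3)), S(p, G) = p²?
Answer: 702244/9 ≈ 78027.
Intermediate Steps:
X(x) = 2*x
K = -⅓ ≈ -0.33333
E(Z) = -⅓ + Z*(-6 - 3*Z) (E(Z) = -⅓ + Z*((Z + 2)*(-3)) = -⅓ + Z*((2 + Z)*(-3)) = -⅓ + Z*(-6 - 3*Z))
(E(10) + S(-9, X(-3)))² = ((-⅓ - 6*10 - 3*10²) + (-9)²)² = ((-⅓ - 60 - 3*100) + 81)² = ((-⅓ - 60 - 300) + 81)² = (-1081/3 + 81)² = (-838/3)² = 702244/9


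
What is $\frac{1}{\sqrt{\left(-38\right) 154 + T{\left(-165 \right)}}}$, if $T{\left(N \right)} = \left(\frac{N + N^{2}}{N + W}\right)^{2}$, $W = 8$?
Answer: $\frac{157 \sqrt{146999413}}{293998826} \approx 0.0064746$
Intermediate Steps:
$T{\left(N \right)} = \frac{\left(N + N^{2}\right)^{2}}{\left(8 + N\right)^{2}}$ ($T{\left(N \right)} = \left(\frac{N + N^{2}}{N + 8}\right)^{2} = \left(\frac{N + N^{2}}{8 + N}\right)^{2} = \frac{\left(N + N^{2}\right)^{2}}{\left(8 + N\right)^{2}}$)
$\frac{1}{\sqrt{\left(-38\right) 154 + T{\left(-165 \right)}}} = \frac{1}{\sqrt{\left(-38\right) 154 + \frac{\left(-165\right)^{2} \left(1 - 165\right)^{2}}{\left(8 - 165\right)^{2}}}} = \frac{1}{\sqrt{-5852 + \frac{27225 \left(-164\right)^{2}}{24649}}} = \frac{1}{\sqrt{-5852 + 27225 \cdot 26896 \cdot \frac{1}{24649}}} = \frac{1}{\sqrt{-5852 + \frac{732243600}{24649}}} = \frac{1}{\sqrt{\frac{587997652}{24649}}} = \frac{1}{\frac{2}{157} \sqrt{146999413}} = \frac{157 \sqrt{146999413}}{293998826}$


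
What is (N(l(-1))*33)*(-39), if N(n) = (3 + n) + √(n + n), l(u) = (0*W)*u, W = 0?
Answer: -3861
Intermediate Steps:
l(u) = 0 (l(u) = (0*0)*u = 0*u = 0)
N(n) = 3 + n + √2*√n (N(n) = (3 + n) + √(2*n) = (3 + n) + √2*√n = 3 + n + √2*√n)
(N(l(-1))*33)*(-39) = ((3 + 0 + √2*√0)*33)*(-39) = ((3 + 0 + √2*0)*33)*(-39) = ((3 + 0 + 0)*33)*(-39) = (3*33)*(-39) = 99*(-39) = -3861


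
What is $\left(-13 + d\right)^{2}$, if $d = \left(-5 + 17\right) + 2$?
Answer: $1$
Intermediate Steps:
$d = 14$ ($d = 12 + 2 = 14$)
$\left(-13 + d\right)^{2} = \left(-13 + 14\right)^{2} = 1^{2} = 1$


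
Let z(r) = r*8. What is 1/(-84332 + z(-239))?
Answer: -1/86244 ≈ -1.1595e-5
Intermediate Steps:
z(r) = 8*r
1/(-84332 + z(-239)) = 1/(-84332 + 8*(-239)) = 1/(-84332 - 1912) = 1/(-86244) = -1/86244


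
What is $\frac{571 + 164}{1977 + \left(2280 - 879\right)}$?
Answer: $\frac{245}{1126} \approx 0.21758$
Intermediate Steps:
$\frac{571 + 164}{1977 + \left(2280 - 879\right)} = \frac{735}{1977 + 1401} = \frac{735}{3378} = 735 \cdot \frac{1}{3378} = \frac{245}{1126}$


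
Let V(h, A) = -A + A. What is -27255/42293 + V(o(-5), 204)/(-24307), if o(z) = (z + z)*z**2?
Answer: -27255/42293 ≈ -0.64443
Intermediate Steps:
o(z) = 2*z**3 (o(z) = (2*z)*z**2 = 2*z**3)
V(h, A) = 0
-27255/42293 + V(o(-5), 204)/(-24307) = -27255/42293 + 0/(-24307) = -27255*1/42293 + 0*(-1/24307) = -27255/42293 + 0 = -27255/42293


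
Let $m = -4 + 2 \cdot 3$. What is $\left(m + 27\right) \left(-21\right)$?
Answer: $-609$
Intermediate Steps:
$m = 2$ ($m = -4 + 6 = 2$)
$\left(m + 27\right) \left(-21\right) = \left(2 + 27\right) \left(-21\right) = 29 \left(-21\right) = -609$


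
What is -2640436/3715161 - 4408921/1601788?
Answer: -20609270050849/5950900307868 ≈ -3.4632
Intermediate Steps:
-2640436/3715161 - 4408921/1601788 = -20609270050849/5950900307868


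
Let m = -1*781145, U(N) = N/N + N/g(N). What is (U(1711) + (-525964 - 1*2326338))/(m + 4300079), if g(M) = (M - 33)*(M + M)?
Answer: -9572322155/11809542504 ≈ -0.81056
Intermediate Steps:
g(M) = 2*M*(-33 + M) (g(M) = (-33 + M)*(2*M) = 2*M*(-33 + M))
U(N) = 1 + 1/(2*(-33 + N)) (U(N) = N/N + N/((2*N*(-33 + N))) = 1 + N*(1/(2*N*(-33 + N))) = 1 + 1/(2*(-33 + N)))
m = -781145
(U(1711) + (-525964 - 1*2326338))/(m + 4300079) = ((-65/2 + 1711)/(-33 + 1711) + (-525964 - 1*2326338))/(-781145 + 4300079) = ((3357/2)/1678 + (-525964 - 2326338))/3518934 = ((1/1678)*(3357/2) - 2852302)*(1/3518934) = (3357/3356 - 2852302)*(1/3518934) = -9572322155/3356*1/3518934 = -9572322155/11809542504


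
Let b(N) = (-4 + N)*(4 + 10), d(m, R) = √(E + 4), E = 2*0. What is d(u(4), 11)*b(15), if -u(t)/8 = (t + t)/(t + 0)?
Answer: 308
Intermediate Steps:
u(t) = -16 (u(t) = -8*(t + t)/(t + 0) = -8*2*t/t = -8*2 = -16)
E = 0
d(m, R) = 2 (d(m, R) = √(0 + 4) = √4 = 2)
b(N) = -56 + 14*N (b(N) = (-4 + N)*14 = -56 + 14*N)
d(u(4), 11)*b(15) = 2*(-56 + 14*15) = 2*(-56 + 210) = 2*154 = 308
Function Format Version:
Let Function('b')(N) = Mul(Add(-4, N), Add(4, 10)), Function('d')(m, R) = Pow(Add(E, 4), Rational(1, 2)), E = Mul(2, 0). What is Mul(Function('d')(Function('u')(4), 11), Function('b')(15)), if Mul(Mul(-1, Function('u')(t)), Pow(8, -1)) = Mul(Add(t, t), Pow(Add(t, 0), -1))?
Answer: 308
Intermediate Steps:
Function('u')(t) = -16 (Function('u')(t) = Mul(-8, Mul(Add(t, t), Pow(Add(t, 0), -1))) = Mul(-8, Mul(Mul(2, t), Pow(t, -1))) = Mul(-8, 2) = -16)
E = 0
Function('d')(m, R) = 2 (Function('d')(m, R) = Pow(Add(0, 4), Rational(1, 2)) = Pow(4, Rational(1, 2)) = 2)
Function('b')(N) = Add(-56, Mul(14, N)) (Function('b')(N) = Mul(Add(-4, N), 14) = Add(-56, Mul(14, N)))
Mul(Function('d')(Function('u')(4), 11), Function('b')(15)) = Mul(2, Add(-56, Mul(14, 15))) = Mul(2, Add(-56, 210)) = Mul(2, 154) = 308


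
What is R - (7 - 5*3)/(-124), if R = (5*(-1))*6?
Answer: -932/31 ≈ -30.065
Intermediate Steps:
R = -30 (R = -5*6 = -30)
R - (7 - 5*3)/(-124) = -30 - (7 - 5*3)/(-124) = -30 - (7 - 15)*(-1)/124 = -30 - (-8)*(-1)/124 = -30 - 1*2/31 = -30 - 2/31 = -932/31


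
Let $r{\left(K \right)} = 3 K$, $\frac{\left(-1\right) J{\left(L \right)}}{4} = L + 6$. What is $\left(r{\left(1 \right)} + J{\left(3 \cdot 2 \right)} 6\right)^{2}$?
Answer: $81225$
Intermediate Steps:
$J{\left(L \right)} = -24 - 4 L$ ($J{\left(L \right)} = - 4 \left(L + 6\right) = - 4 \left(6 + L\right) = -24 - 4 L$)
$\left(r{\left(1 \right)} + J{\left(3 \cdot 2 \right)} 6\right)^{2} = \left(3 \cdot 1 + \left(-24 - 4 \cdot 3 \cdot 2\right) 6\right)^{2} = \left(3 + \left(-24 - 24\right) 6\right)^{2} = \left(3 - 288\right)^{2} = \left(-285\right)^{2} = 81225$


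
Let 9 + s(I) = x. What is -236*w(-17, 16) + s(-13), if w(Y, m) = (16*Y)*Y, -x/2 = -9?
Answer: -1091255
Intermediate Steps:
x = 18 (x = -2*(-9) = 18)
s(I) = 9 (s(I) = -9 + 18 = 9)
w(Y, m) = 16*Y²
-236*w(-17, 16) + s(-13) = -3776*(-17)² + 9 = -3776*289 + 9 = -236*4624 + 9 = -1091264 + 9 = -1091255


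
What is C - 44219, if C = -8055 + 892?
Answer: -51382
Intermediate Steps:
C = -7163
C - 44219 = -7163 - 44219 = -51382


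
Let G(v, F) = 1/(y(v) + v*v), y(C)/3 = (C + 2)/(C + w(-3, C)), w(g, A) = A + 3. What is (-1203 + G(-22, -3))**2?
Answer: 573337691469841/396169216 ≈ 1.4472e+6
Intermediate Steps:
w(g, A) = 3 + A
y(C) = 3*(2 + C)/(3 + 2*C) (y(C) = 3*((C + 2)/(C + (3 + C))) = 3*((2 + C)/(3 + 2*C)) = 3*(2 + C)/(3 + 2*C))
G(v, F) = 1/(v**2 + 3*(2 + v)/(3 + 2*v)) (G(v, F) = 1/(3*(2 + v)/(3 + 2*v) + v*v) = 1/(3*(2 + v)/(3 + 2*v) + v**2) = 1/(v**2 + 3*(2 + v)/(3 + 2*v)))
(-1203 + G(-22, -3))**2 = (-1203 + (3 + 2*(-22))/(6 + 3*(-22) + (-22)**2*(3 + 2*(-22))))**2 = (-1203 + (3 - 44)/(6 - 66 + 484*(3 - 44)))**2 = (-1203 - 41/(6 - 66 + 484*(-41)))**2 = (-1203 - 41/(6 - 66 - 19844))**2 = (-1203 - 41/(-19904))**2 = (-1203 - 1/19904*(-41))**2 = (-1203 + 41/19904)**2 = (-23944471/19904)**2 = 573337691469841/396169216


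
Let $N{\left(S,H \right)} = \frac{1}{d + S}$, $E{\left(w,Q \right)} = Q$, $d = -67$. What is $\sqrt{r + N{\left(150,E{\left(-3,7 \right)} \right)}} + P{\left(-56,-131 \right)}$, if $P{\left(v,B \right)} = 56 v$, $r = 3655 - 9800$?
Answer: $-3136 + \frac{i \sqrt{42332822}}{83} \approx -3136.0 + 78.39 i$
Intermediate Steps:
$N{\left(S,H \right)} = \frac{1}{-67 + S}$
$r = -6145$ ($r = 3655 - 9800 = -6145$)
$\sqrt{r + N{\left(150,E{\left(-3,7 \right)} \right)}} + P{\left(-56,-131 \right)} = \sqrt{-6145 + \frac{1}{-67 + 150}} + 56 \left(-56\right) = \sqrt{-6145 + \frac{1}{83}} - 3136 = \sqrt{- \frac{510034}{83}} - 3136 = \frac{i \sqrt{42332822}}{83} - 3136 = -3136 + \frac{i \sqrt{42332822}}{83}$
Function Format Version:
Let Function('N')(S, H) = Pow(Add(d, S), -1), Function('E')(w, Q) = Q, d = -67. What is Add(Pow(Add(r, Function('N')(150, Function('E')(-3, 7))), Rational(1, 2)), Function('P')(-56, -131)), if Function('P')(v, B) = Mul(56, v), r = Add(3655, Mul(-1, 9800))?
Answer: Add(-3136, Mul(Rational(1, 83), I, Pow(42332822, Rational(1, 2)))) ≈ Add(-3136.0, Mul(78.390, I))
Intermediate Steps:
Function('N')(S, H) = Pow(Add(-67, S), -1)
r = -6145 (r = Add(3655, -9800) = -6145)
Add(Pow(Add(r, Function('N')(150, Function('E')(-3, 7))), Rational(1, 2)), Function('P')(-56, -131)) = Add(Pow(Add(-6145, Pow(Add(-67, 150), -1)), Rational(1, 2)), Mul(56, -56)) = Add(Pow(Add(-6145, Pow(83, -1)), Rational(1, 2)), -3136) = Add(Pow(Add(-6145, Rational(1, 83)), Rational(1, 2)), -3136) = Add(Pow(Rational(-510034, 83), Rational(1, 2)), -3136) = Add(Mul(Rational(1, 83), I, Pow(42332822, Rational(1, 2))), -3136) = Add(-3136, Mul(Rational(1, 83), I, Pow(42332822, Rational(1, 2))))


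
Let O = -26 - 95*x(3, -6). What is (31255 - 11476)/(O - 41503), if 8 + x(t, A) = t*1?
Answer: -19779/41054 ≈ -0.48178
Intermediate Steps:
x(t, A) = -8 + t (x(t, A) = -8 + t*1 = -8 + t)
O = 449 (O = -26 - 95*(-8 + 3) = -26 - 95*(-5) = -26 + 475 = 449)
(31255 - 11476)/(O - 41503) = (31255 - 11476)/(449 - 41503) = 19779/(-41054) = 19779*(-1/41054) = -19779/41054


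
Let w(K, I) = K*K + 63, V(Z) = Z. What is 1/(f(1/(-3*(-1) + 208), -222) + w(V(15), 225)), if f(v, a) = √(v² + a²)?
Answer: 12822048/1498576859 - 211*√2194172965/1498576859 ≈ 0.0019608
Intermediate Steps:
w(K, I) = 63 + K² (w(K, I) = K² + 63 = 63 + K²)
f(v, a) = √(a² + v²)
1/(f(1/(-3*(-1) + 208), -222) + w(V(15), 225)) = 1/(√((-222)² + (1/(-3*(-1) + 208))²) + (63 + 15²)) = 1/(√(49284 + (1/(3 + 208))²) + (63 + 225)) = 1/(√(49284 + (1/211)²) + 288) = 1/(√(49284 + 1/44521) + 288) = 1/(√(2194172965/44521) + 288) = 1/(√2194172965/211 + 288) = 1/(288 + √2194172965/211)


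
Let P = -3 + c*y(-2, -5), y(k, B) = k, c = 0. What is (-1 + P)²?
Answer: 16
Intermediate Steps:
P = -3 (P = -3 + 0*(-2) = -3 + 0 = -3)
(-1 + P)² = (-1 - 3)² = (-4)² = 16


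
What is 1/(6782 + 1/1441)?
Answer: 1441/9772863 ≈ 0.00014745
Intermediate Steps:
1/(6782 + 1/1441) = 1/(9772863/1441) = 1441/9772863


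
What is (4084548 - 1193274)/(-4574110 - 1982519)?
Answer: -963758/2185543 ≈ -0.44097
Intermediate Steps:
(4084548 - 1193274)/(-4574110 - 1982519) = 2891274/(-6556629) = 2891274*(-1/6556629) = -963758/2185543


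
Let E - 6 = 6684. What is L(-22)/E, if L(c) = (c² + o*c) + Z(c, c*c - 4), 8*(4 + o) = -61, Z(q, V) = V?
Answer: 4879/26760 ≈ 0.18232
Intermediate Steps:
o = -93/8 (o = -4 + (⅛)*(-61) = -4 - 61/8 = -93/8 ≈ -11.625)
E = 6690 (E = 6 + 6684 = 6690)
L(c) = -4 + 2*c² - 93*c/8 (L(c) = (c² - 93*c/8) + (c*c - 4) = (c² - 93*c/8) + (c² - 4) = (c² - 93*c/8) + (-4 + c²) = -4 + 2*c² - 93*c/8)
L(-22)/E = (-4 + 2*(-22)² - 93/8*(-22))/6690 = (-4 + 2*484 + 1023/4)*(1/6690) = (-4 + 968 + 1023/4)*(1/6690) = (4879/4)*(1/6690) = 4879/26760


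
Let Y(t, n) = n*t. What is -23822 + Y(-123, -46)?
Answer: -18164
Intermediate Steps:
-23822 + Y(-123, -46) = -23822 - 46*(-123) = -23822 + 5658 = -18164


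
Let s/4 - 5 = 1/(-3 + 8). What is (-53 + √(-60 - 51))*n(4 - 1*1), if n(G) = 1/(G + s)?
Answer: -265/119 + 5*I*√111/119 ≈ -2.2269 + 0.44267*I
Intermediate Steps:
s = 104/5 (s = 20 + 4/(-3 + 8) = 20 + 4/5 = 20 + 4*(⅕) = 20 + ⅘ = 104/5 ≈ 20.800)
n(G) = 1/(104/5 + G) (n(G) = 1/(G + 104/5) = 1/(104/5 + G))
(-53 + √(-60 - 51))*n(4 - 1*1) = (-53 + √(-60 - 51))*(5/(104 + 5*(4 - 1*1))) = (-53 + √(-111))*(5/(104 + 5*(4 - 1))) = (-53 + I*√111)*(5/(104 + 5*3)) = (-53 + I*√111)*(5/(104 + 15)) = (-53 + I*√111)*(5/119) = -265/119 + 5*I*√111/119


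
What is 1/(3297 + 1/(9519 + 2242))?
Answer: 11761/38776018 ≈ 0.00030331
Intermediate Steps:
1/(3297 + 1/(9519 + 2242)) = 1/(3297 + 1/11761) = 1/(38776018/11761) = 11761/38776018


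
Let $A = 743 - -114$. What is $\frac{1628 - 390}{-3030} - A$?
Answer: $- \frac{1298974}{1515} \approx -857.41$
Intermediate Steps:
$A = 857$ ($A = 743 + 114 = 857$)
$\frac{1628 - 390}{-3030} - A = \frac{1628 - 390}{-3030} - 857 = 1238 \left(- \frac{1}{3030}\right) - 857 = - \frac{619}{1515} - 857 = - \frac{1298974}{1515}$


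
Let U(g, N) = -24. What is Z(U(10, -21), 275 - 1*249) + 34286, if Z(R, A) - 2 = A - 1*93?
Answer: 34221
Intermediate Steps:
Z(R, A) = -91 + A (Z(R, A) = 2 + (A - 1*93) = 2 + (A - 93) = 2 + (-93 + A) = -91 + A)
Z(U(10, -21), 275 - 1*249) + 34286 = (-91 + (275 - 1*249)) + 34286 = (-91 + (275 - 249)) + 34286 = (-91 + 26) + 34286 = -65 + 34286 = 34221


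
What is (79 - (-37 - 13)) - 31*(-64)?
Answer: 2113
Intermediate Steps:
(79 - (-37 - 13)) - 31*(-64) = (79 - 1*(-50)) + 1984 = (79 + 50) + 1984 = 129 + 1984 = 2113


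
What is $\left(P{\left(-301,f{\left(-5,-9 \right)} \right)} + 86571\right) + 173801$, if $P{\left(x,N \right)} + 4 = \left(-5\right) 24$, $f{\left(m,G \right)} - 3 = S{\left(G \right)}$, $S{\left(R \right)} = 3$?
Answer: $260248$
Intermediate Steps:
$f{\left(m,G \right)} = 6$ ($f{\left(m,G \right)} = 3 + 3 = 6$)
$P{\left(x,N \right)} = -124$ ($P{\left(x,N \right)} = -4 - 120 = -124$)
$\left(P{\left(-301,f{\left(-5,-9 \right)} \right)} + 86571\right) + 173801 = \left(-124 + 86571\right) + 173801 = 86447 + 173801 = 260248$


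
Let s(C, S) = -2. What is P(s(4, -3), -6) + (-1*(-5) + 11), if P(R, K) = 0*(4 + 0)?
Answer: 16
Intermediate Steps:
P(R, K) = 0 (P(R, K) = 0*4 = 0)
P(s(4, -3), -6) + (-1*(-5) + 11) = 0 + (-1*(-5) + 11) = 0 + (5 + 11) = 0 + 16 = 16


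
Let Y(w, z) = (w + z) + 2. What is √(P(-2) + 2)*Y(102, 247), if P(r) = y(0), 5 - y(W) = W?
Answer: 351*√7 ≈ 928.66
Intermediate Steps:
y(W) = 5 - W
Y(w, z) = 2 + w + z
P(r) = 5 (P(r) = 5 - 1*0 = 5 + 0 = 5)
√(P(-2) + 2)*Y(102, 247) = √(5 + 2)*(2 + 102 + 247) = √7*351 = 351*√7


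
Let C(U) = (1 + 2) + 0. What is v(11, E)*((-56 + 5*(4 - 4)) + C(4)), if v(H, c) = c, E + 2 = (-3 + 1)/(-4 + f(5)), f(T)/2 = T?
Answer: 371/3 ≈ 123.67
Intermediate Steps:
f(T) = 2*T
C(U) = 3 (C(U) = 3 + 0 = 3)
E = -7/3 (E = -2 + (-3 + 1)/(-4 + 2*5) = -2 - 2/(-4 + 10) = -2 - 2/6 = -2 - 2*⅙ = -2 - ⅓ = -7/3 ≈ -2.3333)
v(11, E)*((-56 + 5*(4 - 4)) + C(4)) = -7*((-56 + 5*(4 - 4)) + 3)/3 = -7*((-56 + 5*0) + 3)/3 = -7*((-56 + 0) + 3)/3 = -7*(-56 + 3)/3 = -7/3*(-53) = 371/3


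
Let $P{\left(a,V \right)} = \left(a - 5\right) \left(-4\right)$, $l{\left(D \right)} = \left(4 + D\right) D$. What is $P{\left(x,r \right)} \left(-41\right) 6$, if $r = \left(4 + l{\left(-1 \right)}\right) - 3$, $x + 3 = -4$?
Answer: $-11808$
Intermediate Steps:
$x = -7$ ($x = -3 - 4 = -7$)
$l{\left(D \right)} = D \left(4 + D\right)$
$r = -2$ ($r = \left(4 - \left(4 - 1\right)\right) - 3 = \left(4 - 3\right) - 3 = 1 - 3 = -2$)
$P{\left(a,V \right)} = 20 - 4 a$ ($P{\left(a,V \right)} = \left(-5 + a\right) \left(-4\right) = 20 - 4 a$)
$P{\left(x,r \right)} \left(-41\right) 6 = \left(20 - -28\right) \left(-41\right) 6 = \left(20 + 28\right) \left(-41\right) 6 = 48 \left(-41\right) 6 = \left(-1968\right) 6 = -11808$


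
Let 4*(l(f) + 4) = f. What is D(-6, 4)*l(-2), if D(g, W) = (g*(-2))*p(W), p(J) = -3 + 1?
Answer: 108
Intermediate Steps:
p(J) = -2
l(f) = -4 + f/4
D(g, W) = 4*g (D(g, W) = (g*(-2))*(-2) = -2*g*(-2) = 4*g)
D(-6, 4)*l(-2) = (4*(-6))*(-4 + (1/4)*(-2)) = -24*(-4 - 1/2) = -24*(-9/2) = 108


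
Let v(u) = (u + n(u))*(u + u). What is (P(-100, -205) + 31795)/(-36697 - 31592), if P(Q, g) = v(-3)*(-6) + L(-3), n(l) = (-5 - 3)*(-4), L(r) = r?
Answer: -32836/68289 ≈ -0.48084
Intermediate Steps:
n(l) = 32 (n(l) = -8*(-4) = 32)
v(u) = 2*u*(32 + u) (v(u) = (u + 32)*(u + u) = (32 + u)*(2*u) = 2*u*(32 + u))
P(Q, g) = 1041 (P(Q, g) = (2*(-3)*(32 - 3))*(-6) - 3 = (2*(-3)*29)*(-6) - 3 = -174*(-6) - 3 = 1044 - 3 = 1041)
(P(-100, -205) + 31795)/(-36697 - 31592) = (1041 + 31795)/(-36697 - 31592) = 32836/(-68289) = 32836*(-1/68289) = -32836/68289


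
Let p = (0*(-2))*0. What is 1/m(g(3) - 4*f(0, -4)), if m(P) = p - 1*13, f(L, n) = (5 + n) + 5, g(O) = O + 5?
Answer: -1/13 ≈ -0.076923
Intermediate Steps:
p = 0 (p = 0*0 = 0)
g(O) = 5 + O
f(L, n) = 10 + n
m(P) = -13 (m(P) = 0 - 1*13 = 0 - 13 = -13)
1/m(g(3) - 4*f(0, -4)) = 1/(-13) = -1/13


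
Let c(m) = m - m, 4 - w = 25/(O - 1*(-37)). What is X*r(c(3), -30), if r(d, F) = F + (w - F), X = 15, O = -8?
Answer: 1365/29 ≈ 47.069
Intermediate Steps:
w = 91/29 (w = 4 - 25/(-8 - 1*(-37)) = 4 - 25/(-8 + 37) = 4 - 25/29 = 91/29 ≈ 3.1379)
c(m) = 0
r(d, F) = 91/29 (r(d, F) = F + (91/29 - F) = 91/29)
X*r(c(3), -30) = 15*(91/29) = 1365/29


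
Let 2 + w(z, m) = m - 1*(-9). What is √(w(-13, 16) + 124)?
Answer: 7*√3 ≈ 12.124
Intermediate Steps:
w(z, m) = 7 + m (w(z, m) = -2 + (m - 1*(-9)) = -2 + (m + 9) = -2 + (9 + m) = 7 + m)
√(w(-13, 16) + 124) = √((7 + 16) + 124) = √(23 + 124) = √147 = 7*√3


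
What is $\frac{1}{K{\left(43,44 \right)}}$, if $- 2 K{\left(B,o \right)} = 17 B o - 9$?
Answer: $- \frac{2}{32155} \approx -6.2199 \cdot 10^{-5}$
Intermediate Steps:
$K{\left(B,o \right)} = \frac{9}{2} - \frac{17 B o}{2}$ ($K{\left(B,o \right)} = - \frac{17 B o - 9}{2} = - \frac{-9 + 17 B o}{2} = \frac{9}{2} - \frac{17 B o}{2}$)
$\frac{1}{K{\left(43,44 \right)}} = \frac{1}{\frac{9}{2} - \frac{731}{2} \cdot 44} = \frac{1}{\frac{9}{2} - 16082} = \frac{1}{- \frac{32155}{2}} = - \frac{2}{32155}$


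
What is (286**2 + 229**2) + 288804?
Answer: 423041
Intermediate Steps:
(286**2 + 229**2) + 288804 = (81796 + 52441) + 288804 = 134237 + 288804 = 423041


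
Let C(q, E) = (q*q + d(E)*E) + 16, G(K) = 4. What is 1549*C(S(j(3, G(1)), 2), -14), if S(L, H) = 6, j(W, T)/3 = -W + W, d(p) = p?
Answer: 384152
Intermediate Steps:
j(W, T) = 0 (j(W, T) = 3*(-W + W) = 3*0 = 0)
C(q, E) = 16 + E**2 + q**2 (C(q, E) = (q*q + E*E) + 16 = (q**2 + E**2) + 16 = (E**2 + q**2) + 16 = 16 + E**2 + q**2)
1549*C(S(j(3, G(1)), 2), -14) = 1549*(16 + (-14)**2 + 6**2) = 1549*(16 + 196 + 36) = 1549*248 = 384152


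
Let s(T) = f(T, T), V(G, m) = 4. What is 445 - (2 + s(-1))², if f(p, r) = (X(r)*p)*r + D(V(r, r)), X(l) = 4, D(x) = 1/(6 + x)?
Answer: 40779/100 ≈ 407.79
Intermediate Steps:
f(p, r) = ⅒ + 4*p*r (f(p, r) = (4*p)*r + 1/(6 + 4) = 4*p*r + 1/10 = 4*p*r + ⅒ = ⅒ + 4*p*r)
s(T) = ⅒ + 4*T² (s(T) = ⅒ + 4*T*T = ⅒ + 4*T²)
445 - (2 + s(-1))² = 445 - (2 + (⅒ + 4*(-1)²))² = 445 - (2 + (⅒ + 4*1))² = 445 - (2 + (⅒ + 4))² = 445 - (2 + 41/10)² = 445 - (61/10)² = 445 - 1*3721/100 = 445 - 3721/100 = 40779/100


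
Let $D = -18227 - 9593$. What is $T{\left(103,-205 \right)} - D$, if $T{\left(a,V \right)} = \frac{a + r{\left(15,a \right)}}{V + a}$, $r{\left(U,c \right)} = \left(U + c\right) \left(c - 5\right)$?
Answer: $\frac{941991}{34} \approx 27706.0$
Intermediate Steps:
$r{\left(U,c \right)} = \left(-5 + c\right) \left(U + c\right)$ ($r{\left(U,c \right)} = \left(U + c\right) \left(-5 + c\right) = \left(-5 + c\right) \left(U + c\right)$)
$D = -27820$
$T{\left(a,V \right)} = \frac{-75 + a^{2} + 11 a}{V + a}$ ($T{\left(a,V \right)} = \frac{a + \left(a^{2} - 75 - 5 a + 15 a\right)}{V + a} = \frac{a + \left(-75 + a^{2} + 10 a\right)}{V + a} = \frac{-75 + a^{2} + 11 a}{V + a}$)
$T{\left(103,-205 \right)} - D = \frac{-75 + 103^{2} + 11 \cdot 103}{-205 + 103} - -27820 = \frac{-75 + 10609 + 1133}{-102} + 27820 = \left(- \frac{1}{102}\right) 11667 + 27820 = - \frac{3889}{34} + 27820 = \frac{941991}{34}$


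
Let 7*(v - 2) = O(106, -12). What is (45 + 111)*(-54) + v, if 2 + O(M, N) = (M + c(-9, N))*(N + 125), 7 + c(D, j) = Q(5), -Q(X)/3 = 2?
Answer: -6921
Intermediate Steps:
Q(X) = -6 (Q(X) = -3*2 = -6)
c(D, j) = -13 (c(D, j) = -7 - 6 = -13)
O(M, N) = -2 + (-13 + M)*(125 + N) (O(M, N) = -2 + (M - 13)*(N + 125) = -2 + (-13 + M)*(125 + N))
v = 1503 (v = 2 + (-1627 - 13*(-12) + 125*106 + 106*(-12))/7 = 2 + (-1627 + 156 + 13250 - 1272)/7 = 2 + (⅐)*10507 = 2 + 1501 = 1503)
(45 + 111)*(-54) + v = (45 + 111)*(-54) + 1503 = 156*(-54) + 1503 = -8424 + 1503 = -6921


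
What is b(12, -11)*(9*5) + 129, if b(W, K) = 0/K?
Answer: 129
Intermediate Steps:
b(W, K) = 0
b(12, -11)*(9*5) + 129 = 0*(9*5) + 129 = 0*45 + 129 = 0 + 129 = 129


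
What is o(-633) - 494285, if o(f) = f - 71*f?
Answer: -449975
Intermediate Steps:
o(f) = -70*f
o(-633) - 494285 = -70*(-633) - 494285 = 44310 - 494285 = -449975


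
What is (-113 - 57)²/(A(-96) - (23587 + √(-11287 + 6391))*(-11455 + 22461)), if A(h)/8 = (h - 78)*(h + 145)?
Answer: -1876092124250/16856850932835289 + 954220200*I*√34/16856850932835289 ≈ -0.0001113 + 3.3007e-7*I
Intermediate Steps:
A(h) = 8*(-78 + h)*(145 + h) (A(h) = 8*((h - 78)*(h + 145)) = 8*((-78 + h)*(145 + h)) = 8*(-78 + h)*(145 + h))
(-113 - 57)²/(A(-96) - (23587 + √(-11287 + 6391))*(-11455 + 22461)) = (-113 - 57)²/((-90480 + 8*(-96)² + 536*(-96)) - (23587 + √(-11287 + 6391))*(-11455 + 22461)) = (-170)²/((-90480 + 8*9216 - 51456) - (23587 + √(-4896))*11006) = 28900/((-90480 + 73728 - 51456) - (23587 + 12*I*√34)*11006) = 28900/(-68208 - (259598522 + 132072*I*√34)) = 28900/(-68208 + (-259598522 - 132072*I*√34)) = 28900/(-259666730 - 132072*I*√34)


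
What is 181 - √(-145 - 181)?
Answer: 181 - I*√326 ≈ 181.0 - 18.055*I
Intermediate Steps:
181 - √(-145 - 181) = 181 - √(-326) = 181 - I*√326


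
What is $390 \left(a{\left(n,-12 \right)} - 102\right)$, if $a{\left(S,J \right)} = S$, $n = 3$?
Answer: $-38610$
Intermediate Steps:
$390 \left(a{\left(n,-12 \right)} - 102\right) = 390 \left(3 - 102\right) = 390 \left(-99\right) = -38610$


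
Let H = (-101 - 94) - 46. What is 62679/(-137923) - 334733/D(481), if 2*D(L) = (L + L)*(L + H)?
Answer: -53403043319/15921831120 ≈ -3.3541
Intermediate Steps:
H = -241 (H = -195 - 46 = -241)
D(L) = L*(-241 + L) (D(L) = ((L + L)*(L - 241))/2 = ((2*L)*(-241 + L))/2 = (2*L*(-241 + L))/2 = L*(-241 + L))
62679/(-137923) - 334733/D(481) = 62679/(-137923) - 334733*1/(481*(-241 + 481)) = 62679*(-1/137923) - 334733/(481*240) = -62679/137923 - 334733/115440 = -53403043319/15921831120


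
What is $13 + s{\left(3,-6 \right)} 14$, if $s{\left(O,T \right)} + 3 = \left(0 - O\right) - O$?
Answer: $-113$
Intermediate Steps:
$s{\left(O,T \right)} = -3 - 2 O$ ($s{\left(O,T \right)} = -3 + \left(\left(0 - O\right) - O\right) = -3 - 2 O$)
$13 + s{\left(3,-6 \right)} 14 = 13 + \left(-3 - 6\right) 14 = 13 - 126 = -113$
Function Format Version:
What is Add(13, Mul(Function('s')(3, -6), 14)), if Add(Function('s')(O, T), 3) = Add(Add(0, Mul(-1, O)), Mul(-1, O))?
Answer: -113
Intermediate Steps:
Function('s')(O, T) = Add(-3, Mul(-2, O)) (Function('s')(O, T) = Add(-3, Add(Add(0, Mul(-1, O)), Mul(-1, O))) = Add(-3, Add(Mul(-1, O), Mul(-1, O))) = Add(-3, Mul(-2, O)))
Add(13, Mul(Function('s')(3, -6), 14)) = Add(13, Mul(Add(-3, Mul(-2, 3)), 14)) = Add(13, Mul(Add(-3, -6), 14)) = Add(13, Mul(-9, 14)) = Add(13, -126) = -113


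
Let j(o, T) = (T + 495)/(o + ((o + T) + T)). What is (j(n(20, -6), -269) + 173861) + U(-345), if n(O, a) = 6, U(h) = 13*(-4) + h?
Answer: 45620919/263 ≈ 1.7346e+5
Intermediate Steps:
U(h) = -52 + h
j(o, T) = (495 + T)/(2*T + 2*o) (j(o, T) = (495 + T)/(o + ((T + o) + T)) = (495 + T)/(o + (o + 2*T)) = (495 + T)/(2*T + 2*o))
(j(n(20, -6), -269) + 173861) + U(-345) = ((495 - 269)/(2*(-269 + 6)) + 173861) + (-52 - 345) = ((½)*226/(-263) + 173861) - 397 = ((½)*(-1/263)*226 + 173861) - 397 = (-113/263 + 173861) - 397 = 45725330/263 - 397 = 45620919/263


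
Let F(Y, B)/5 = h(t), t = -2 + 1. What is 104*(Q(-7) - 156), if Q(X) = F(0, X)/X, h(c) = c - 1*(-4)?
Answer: -115128/7 ≈ -16447.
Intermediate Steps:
t = -1
h(c) = 4 + c (h(c) = c + 4 = 4 + c)
F(Y, B) = 15 (F(Y, B) = 5*(4 - 1) = 5*3 = 15)
Q(X) = 15/X
104*(Q(-7) - 156) = 104*(15/(-7) - 156) = 104*(15*(-⅐) - 156) = 104*(-15/7 - 156) = 104*(-1107/7) = -115128/7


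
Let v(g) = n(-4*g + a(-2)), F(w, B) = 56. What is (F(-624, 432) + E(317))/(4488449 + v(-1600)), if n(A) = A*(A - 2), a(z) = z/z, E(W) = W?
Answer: 373/45448448 ≈ 8.2071e-6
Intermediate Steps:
a(z) = 1
n(A) = A*(-2 + A)
v(g) = (1 - 4*g)*(-1 - 4*g) (v(g) = (-4*g + 1)*(-2 + (-4*g + 1)) = (1 - 4*g)*(-2 + (1 - 4*g)) = (1 - 4*g)*(-1 - 4*g))
(F(-624, 432) + E(317))/(4488449 + v(-1600)) = (56 + 317)/(4488449 + (-1 + 16*(-1600)²)) = 373/(4488449 + (-1 + 16*2560000)) = 373/(4488449 + (-1 + 40960000)) = 373/(4488449 + 40959999) = 373/45448448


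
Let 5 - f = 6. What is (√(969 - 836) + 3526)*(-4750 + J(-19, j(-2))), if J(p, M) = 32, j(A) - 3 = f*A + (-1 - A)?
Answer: -16635668 - 4718*√133 ≈ -1.6690e+7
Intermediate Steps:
f = -1 (f = 5 - 1*6 = 5 - 6 = -1)
j(A) = 2 - 2*A (j(A) = 3 + (-A + (-1 - A)) = 3 + (-1 - 2*A) = 2 - 2*A)
(√(969 - 836) + 3526)*(-4750 + J(-19, j(-2))) = (√(969 - 836) + 3526)*(-4750 + 32) = (√133 + 3526)*(-4718) = (3526 + √133)*(-4718) = -16635668 - 4718*√133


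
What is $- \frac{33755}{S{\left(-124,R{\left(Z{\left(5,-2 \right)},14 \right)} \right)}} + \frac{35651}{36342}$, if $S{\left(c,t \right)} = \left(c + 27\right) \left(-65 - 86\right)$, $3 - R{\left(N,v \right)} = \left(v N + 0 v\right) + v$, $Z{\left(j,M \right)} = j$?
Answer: $- \frac{704544013}{532301274} \approx -1.3236$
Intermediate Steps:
$R{\left(N,v \right)} = 3 - v - N v$ ($R{\left(N,v \right)} = 3 - \left(\left(v N + 0 v\right) + v\right) = 3 - \left(\left(N v + 0\right) + v\right) = 3 - \left(N v + v\right) = 3 - \left(v + N v\right) = 3 - v - N v$)
$S{\left(c,t \right)} = -4077 - 151 c$ ($S{\left(c,t \right)} = \left(27 + c\right) \left(-151\right) = -4077 - 151 c$)
$- \frac{33755}{S{\left(-124,R{\left(Z{\left(5,-2 \right)},14 \right)} \right)}} + \frac{35651}{36342} = - \frac{33755}{-4077 - -18724} + \frac{35651}{36342} = - \frac{33755}{-4077 + 18724} + 35651 \cdot \frac{1}{36342} = - \frac{33755}{14647} + \frac{35651}{36342} = - \frac{704544013}{532301274}$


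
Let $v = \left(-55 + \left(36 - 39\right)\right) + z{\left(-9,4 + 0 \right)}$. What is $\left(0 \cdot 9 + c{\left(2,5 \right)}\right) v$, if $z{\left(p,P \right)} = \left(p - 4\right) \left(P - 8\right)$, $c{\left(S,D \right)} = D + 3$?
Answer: $-48$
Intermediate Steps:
$c{\left(S,D \right)} = 3 + D$
$z{\left(p,P \right)} = \left(-8 + P\right) \left(-4 + p\right)$ ($z{\left(p,P \right)} = \left(-4 + p\right) \left(-8 + P\right) = \left(-8 + P\right) \left(-4 + p\right)$)
$v = -6$ ($v = \left(-55 + \left(36 - 39\right)\right) + \left(32 - -72 - 4 \left(4 + 0\right) + \left(4 + 0\right) \left(-9\right)\right) = \left(-55 + \left(36 - 39\right)\right) + \left(32 + 72 - 16 + 4 \left(-9\right)\right) = \left(-55 - 3\right) + \left(32 + 72 - 16 - 36\right) = -58 + 52 = -6$)
$\left(0 \cdot 9 + c{\left(2,5 \right)}\right) v = \left(0 \cdot 9 + \left(3 + 5\right)\right) \left(-6\right) = \left(0 + 8\right) \left(-6\right) = 8 \left(-6\right) = -48$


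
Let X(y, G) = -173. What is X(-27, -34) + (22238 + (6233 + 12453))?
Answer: 40751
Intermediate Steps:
X(-27, -34) + (22238 + (6233 + 12453)) = -173 + (22238 + (6233 + 12453)) = -173 + (22238 + 18686) = -173 + 40924 = 40751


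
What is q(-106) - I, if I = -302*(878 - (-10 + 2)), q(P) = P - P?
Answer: 267572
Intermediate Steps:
q(P) = 0
I = -267572 (I = -302*(878 - 1*(-8)) = -302*(878 + 8) = -302*886 = -267572)
q(-106) - I = 0 - 1*(-267572) = 0 + 267572 = 267572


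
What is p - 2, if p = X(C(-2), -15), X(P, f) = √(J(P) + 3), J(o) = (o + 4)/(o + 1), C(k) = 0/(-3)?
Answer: -2 + √7 ≈ 0.64575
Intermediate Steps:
C(k) = 0 (C(k) = 0*(-⅓) = 0)
J(o) = (4 + o)/(1 + o)
X(P, f) = √(3 + (4 + P)/(1 + P)) (X(P, f) = √((4 + P)/(1 + P) + 3) = √(3 + (4 + P)/(1 + P)))
p = √7 (p = √((7 + 4*0)/(1 + 0)) = √((7 + 0)/1) = √(1*7) = √7 ≈ 2.6458)
p - 2 = √7 - 2 = -2 + √7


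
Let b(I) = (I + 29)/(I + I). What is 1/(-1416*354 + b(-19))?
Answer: -19/9524021 ≈ -1.9950e-6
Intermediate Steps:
b(I) = (29 + I)/(2*I) (b(I) = (29 + I)/((2*I)) = (29 + I)*(1/(2*I)) = (29 + I)/(2*I))
1/(-1416*354 + b(-19)) = 1/(-1416*354 + (1/2)*(29 - 19)/(-19)) = 1/(-501264 + (1/2)*(-1/19)*10) = 1/(-501264 - 5/19) = 1/(-9524021/19) = -19/9524021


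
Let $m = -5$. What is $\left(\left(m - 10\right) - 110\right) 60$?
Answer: $-7500$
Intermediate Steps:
$\left(\left(m - 10\right) - 110\right) 60 = \left(\left(-5 - 10\right) - 110\right) 60 = \left(-15 - 110\right) 60 = \left(-125\right) 60 = -7500$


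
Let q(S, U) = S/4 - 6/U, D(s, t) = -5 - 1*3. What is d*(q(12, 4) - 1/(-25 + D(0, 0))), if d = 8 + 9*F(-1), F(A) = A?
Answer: -101/66 ≈ -1.5303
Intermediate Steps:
D(s, t) = -8 (D(s, t) = -5 - 3 = -8)
q(S, U) = -6/U + S/4 (q(S, U) = S*(1/4) - 6/U = S/4 - 6/U = -6/U + S/4)
d = -1 (d = 8 + 9*(-1) = 8 - 9 = -1)
d*(q(12, 4) - 1/(-25 + D(0, 0))) = -((-6/4 + (1/4)*12) - 1/(-25 - 8)) = -((-6*1/4 + 3) - 1/(-33)) = -((-3/2 + 3) - 1*(-1/33)) = -(3/2 + 1/33) = -1*101/66 = -101/66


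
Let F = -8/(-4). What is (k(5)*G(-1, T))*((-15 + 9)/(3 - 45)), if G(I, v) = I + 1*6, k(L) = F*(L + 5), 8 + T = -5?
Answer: 100/7 ≈ 14.286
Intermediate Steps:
T = -13 (T = -8 - 5 = -13)
F = 2 (F = -8*(-¼) = 2)
k(L) = 10 + 2*L (k(L) = 2*(L + 5) = 2*(5 + L) = 10 + 2*L)
G(I, v) = 6 + I (G(I, v) = I + 6 = 6 + I)
(k(5)*G(-1, T))*((-15 + 9)/(3 - 45)) = ((10 + 2*5)*(6 - 1))*((-15 + 9)/(3 - 45)) = ((10 + 10)*5)*(-6/(-42)) = (20*5)*(-6*(-1/42)) = 100*(⅐) = 100/7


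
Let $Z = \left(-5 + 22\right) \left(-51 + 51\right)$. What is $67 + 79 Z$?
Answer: $67$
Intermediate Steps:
$Z = 0$ ($Z = 17 \cdot 0 = 0$)
$67 + 79 Z = 67 + 79 \cdot 0 = 67 + 0 = 67$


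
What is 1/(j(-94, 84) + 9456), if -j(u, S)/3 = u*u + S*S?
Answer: -1/38220 ≈ -2.6164e-5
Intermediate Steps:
j(u, S) = -3*S² - 3*u² (j(u, S) = -3*(u*u + S*S) = -3*(u² + S²) = -3*(S² + u²) = -3*S² - 3*u²)
1/(j(-94, 84) + 9456) = 1/((-3*84² - 3*(-94)²) + 9456) = 1/((-3*7056 - 3*8836) + 9456) = 1/((-21168 - 26508) + 9456) = 1/(-47676 + 9456) = 1/(-38220) = -1/38220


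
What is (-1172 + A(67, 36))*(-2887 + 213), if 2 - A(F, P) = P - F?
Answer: 3045686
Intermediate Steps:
A(F, P) = 2 + F - P (A(F, P) = 2 - (P - F) = 2 + (F - P) = 2 + F - P)
(-1172 + A(67, 36))*(-2887 + 213) = (-1172 + (2 + 67 - 1*36))*(-2887 + 213) = (-1172 + (2 + 67 - 36))*(-2674) = (-1172 + 33)*(-2674) = -1139*(-2674) = 3045686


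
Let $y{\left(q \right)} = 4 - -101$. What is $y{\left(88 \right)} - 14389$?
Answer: $-14284$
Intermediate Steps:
$y{\left(q \right)} = 105$ ($y{\left(q \right)} = 4 + 101 = 105$)
$y{\left(88 \right)} - 14389 = 105 - 14389 = -14284$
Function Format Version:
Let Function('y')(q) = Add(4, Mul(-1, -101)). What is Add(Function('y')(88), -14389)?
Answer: -14284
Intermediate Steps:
Function('y')(q) = 105 (Function('y')(q) = Add(4, 101) = 105)
Add(Function('y')(88), -14389) = Add(105, -14389) = -14284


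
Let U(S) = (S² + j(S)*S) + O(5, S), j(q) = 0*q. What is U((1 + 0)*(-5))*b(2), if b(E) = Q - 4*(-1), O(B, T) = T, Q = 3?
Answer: 140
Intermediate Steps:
b(E) = 7 (b(E) = 3 - 4*(-1) = 3 + 4 = 7)
j(q) = 0
U(S) = S + S² (U(S) = (S² + 0*S) + S = (S² + 0) + S = S² + S = S + S²)
U((1 + 0)*(-5))*b(2) = (((1 + 0)*(-5))*(1 + (1 + 0)*(-5)))*7 = ((1*(-5))*(1 + 1*(-5)))*7 = -5*(1 - 5)*7 = -5*(-4)*7 = 20*7 = 140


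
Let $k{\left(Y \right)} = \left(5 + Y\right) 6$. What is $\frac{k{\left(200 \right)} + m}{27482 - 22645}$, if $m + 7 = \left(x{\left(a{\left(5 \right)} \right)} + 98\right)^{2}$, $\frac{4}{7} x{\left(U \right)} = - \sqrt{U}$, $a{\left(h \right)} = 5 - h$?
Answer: $\frac{10827}{4837} \approx 2.2384$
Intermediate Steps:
$x{\left(U \right)} = - \frac{7 \sqrt{U}}{4}$ ($x{\left(U \right)} = \frac{7 \left(- \sqrt{U}\right)}{4} = - \frac{7 \sqrt{U}}{4}$)
$m = 9597$ ($m = -7 + \left(- \frac{7 \sqrt{5 - 5}}{4} + 98\right)^{2} = -7 + \left(- \frac{7 \sqrt{0}}{4} + 98\right)^{2} = -7 + \left(\left(- \frac{7}{4}\right) 0 + 98\right)^{2} = -7 + \left(0 + 98\right)^{2} = -7 + 98^{2} = -7 + 9604 = 9597$)
$k{\left(Y \right)} = 30 + 6 Y$
$\frac{k{\left(200 \right)} + m}{27482 - 22645} = \frac{\left(30 + 6 \cdot 200\right) + 9597}{27482 - 22645} = \frac{\left(30 + 1200\right) + 9597}{4837} = \left(1230 + 9597\right) \frac{1}{4837} = 10827 \cdot \frac{1}{4837} = \frac{10827}{4837}$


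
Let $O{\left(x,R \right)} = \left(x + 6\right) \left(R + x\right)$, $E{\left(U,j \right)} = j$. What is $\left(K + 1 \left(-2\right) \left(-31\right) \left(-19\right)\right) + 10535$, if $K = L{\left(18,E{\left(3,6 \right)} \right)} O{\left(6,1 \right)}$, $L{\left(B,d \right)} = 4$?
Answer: $9693$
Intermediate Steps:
$O{\left(x,R \right)} = \left(6 + x\right) \left(R + x\right)$
$K = 336$ ($K = 4 \left(6^{2} + 6 \cdot 1 + 6 \cdot 6 + 1 \cdot 6\right) = 4 \left(36 + 6 + 36 + 6\right) = 4 \cdot 84 = 336$)
$\left(K + 1 \left(-2\right) \left(-31\right) \left(-19\right)\right) + 10535 = \left(336 + 1 \left(-2\right) \left(-31\right) \left(-19\right)\right) + 10535 = \left(336 + \left(-2\right) \left(-31\right) \left(-19\right)\right) + 10535 = \left(336 + 62 \left(-19\right)\right) + 10535 = \left(336 - 1178\right) + 10535 = -842 + 10535 = 9693$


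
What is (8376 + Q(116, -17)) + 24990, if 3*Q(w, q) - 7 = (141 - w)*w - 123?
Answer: 34294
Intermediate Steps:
Q(w, q) = -116/3 + w*(141 - w)/3 (Q(w, q) = 7/3 + ((141 - w)*w - 123)/3 = 7/3 + (w*(141 - w) - 123)/3 = 7/3 + (-123 + w*(141 - w))/3 = 7/3 + (-41 + w*(141 - w)/3) = -116/3 + w*(141 - w)/3)
(8376 + Q(116, -17)) + 24990 = (8376 + (-116/3 + 47*116 - ⅓*116²)) + 24990 = (8376 + (-116/3 + 5452 - ⅓*13456)) + 24990 = (8376 + (-116/3 + 5452 - 13456/3)) + 24990 = (8376 + 928) + 24990 = 9304 + 24990 = 34294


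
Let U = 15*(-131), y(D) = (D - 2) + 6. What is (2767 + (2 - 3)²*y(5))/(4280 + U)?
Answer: 2776/2315 ≈ 1.1991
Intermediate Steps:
y(D) = 4 + D (y(D) = (-2 + D) + 6 = 4 + D)
U = -1965
(2767 + (2 - 3)²*y(5))/(4280 + U) = (2767 + (2 - 3)²*(4 + 5))/(4280 - 1965) = (2767 + (-1)²*9)/2315 = (2767 + 1*9)*(1/2315) = (2767 + 9)*(1/2315) = 2776*(1/2315) = 2776/2315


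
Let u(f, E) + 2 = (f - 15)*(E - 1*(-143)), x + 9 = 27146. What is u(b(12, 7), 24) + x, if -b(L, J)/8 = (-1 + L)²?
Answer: -137026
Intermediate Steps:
b(L, J) = -8*(-1 + L)²
x = 27137 (x = -9 + 27146 = 27137)
u(f, E) = -2 + (-15 + f)*(143 + E) (u(f, E) = -2 + (f - 15)*(E - 1*(-143)) = -2 + (-15 + f)*(E + 143) = -2 + (-15 + f)*(143 + E))
u(b(12, 7), 24) + x = (-2147 - 15*24 + 143*(-8*(-1 + 12)²) + 24*(-8*(-1 + 12)²)) + 27137 = (-2147 - 360 + 143*(-8*11²) + 24*(-8*11²)) + 27137 = (-2147 - 360 + 143*(-8*121) + 24*(-8*121)) + 27137 = (-2147 - 360 + 143*(-968) + 24*(-968)) + 27137 = (-2147 - 360 - 138424 - 23232) + 27137 = -164163 + 27137 = -137026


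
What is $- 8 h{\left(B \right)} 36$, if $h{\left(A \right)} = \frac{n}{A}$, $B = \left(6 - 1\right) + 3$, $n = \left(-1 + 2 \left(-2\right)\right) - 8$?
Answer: $468$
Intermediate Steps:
$n = -13$ ($n = \left(-1 - 4\right) - 8 = -5 - 8 = -13$)
$B = 8$ ($B = 5 + 3 = 8$)
$h{\left(A \right)} = - \frac{13}{A}$
$- 8 h{\left(B \right)} 36 = - 8 \left(- \frac{13}{8}\right) 36 = - 8 \left(\left(-13\right) \frac{1}{8}\right) 36 = \left(-8\right) \left(- \frac{13}{8}\right) 36 = 13 \cdot 36 = 468$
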